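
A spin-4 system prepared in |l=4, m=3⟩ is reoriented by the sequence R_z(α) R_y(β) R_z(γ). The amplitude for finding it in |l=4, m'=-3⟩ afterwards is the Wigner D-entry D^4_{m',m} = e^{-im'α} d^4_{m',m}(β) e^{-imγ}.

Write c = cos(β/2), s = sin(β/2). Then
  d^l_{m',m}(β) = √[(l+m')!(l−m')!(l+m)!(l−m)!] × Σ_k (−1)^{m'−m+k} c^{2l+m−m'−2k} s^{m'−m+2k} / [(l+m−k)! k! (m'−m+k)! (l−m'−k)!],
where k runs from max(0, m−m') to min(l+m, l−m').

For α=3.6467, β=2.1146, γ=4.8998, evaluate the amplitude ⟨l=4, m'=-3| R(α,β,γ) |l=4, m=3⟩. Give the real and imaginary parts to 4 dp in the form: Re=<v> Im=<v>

Re=-0.3312 Im=0.2353

First d^4_{-3,3}(β=2.1146), then the phase factors e^{-i(-3)α} and e^{-i(3)γ}:
Half-angle: c=0.491226, s=0.871032. N=√(1·5040·5040·1)=5040.000000
k∈{6,7} keeps every argument non-negative
  k=6: (−1)^0·5040.0000/(720)·0.4912^2·0.8710^6 = +0.737676
  k=7: (−1)^1·5040.0000/(5040)·0.4912^0·0.8710^8 = -0.331340
d^4_{-3,3}(2.1146) = +0.737676 -0.331340 = +0.406336
Attach z-rotation phases: D = e^{-i(-3)(3.6467)}·(+0.406336)·e^{-i(3)(4.8998)} = -0.331249+0.235337i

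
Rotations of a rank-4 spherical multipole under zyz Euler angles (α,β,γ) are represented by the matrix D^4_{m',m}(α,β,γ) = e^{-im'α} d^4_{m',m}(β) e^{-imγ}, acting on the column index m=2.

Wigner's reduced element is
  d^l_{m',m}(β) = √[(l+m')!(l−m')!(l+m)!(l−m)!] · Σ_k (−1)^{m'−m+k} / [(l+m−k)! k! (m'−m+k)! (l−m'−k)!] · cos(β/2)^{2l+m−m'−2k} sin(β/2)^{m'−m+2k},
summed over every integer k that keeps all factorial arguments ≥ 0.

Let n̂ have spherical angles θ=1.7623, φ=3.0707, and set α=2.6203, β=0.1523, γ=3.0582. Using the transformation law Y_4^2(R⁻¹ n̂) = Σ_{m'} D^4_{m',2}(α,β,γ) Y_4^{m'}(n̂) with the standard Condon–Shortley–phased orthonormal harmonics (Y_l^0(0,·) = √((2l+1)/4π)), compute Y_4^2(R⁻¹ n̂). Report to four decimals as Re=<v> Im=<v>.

Need the full column D^4_{m',2} for m'=−4..4 at α=2.6203, β=0.1523, γ=3.0582.
cos(β/2)=0.997102, sin(β/2)=0.076076
d^4_{-4,2}: single k=6 term ⇒ +0.000001;  D = -0.000000-0.000001i
d^4_{-3,2}: k∈[5..6] ⇒ +0.000028 -0.000000 = +0.000028;  D = -0.000005+0.000028i
d^4_{-2,2}: k∈[4..6] ⇒ +0.000497 -0.000002 +0.000000 = +0.000494;  D = +0.000317-0.000380i
d^4_{-1,2}: k∈[3..5] ⇒ +0.006137 -0.000054 +0.000000 = +0.006084;  D = -0.005705+0.002112i
d^4_{0,2}: k∈[2..4] ⇒ +0.053958 -0.000838 +0.000002 = +0.053123;  D = +0.052385+0.008819i
d^4_{1,2}: k∈[1..3] ⇒ +0.316274 -0.009206 +0.000036 = +0.307104;  D = -0.237228-0.195028i
d^4_{2,2}: k∈[0..2] ⇒ +0.977050 -0.068253 +0.000497 = +0.909294;  D = +0.321534+0.850548i
d^4_{3,2}: k∈[0..1] ⇒ -0.278927 +0.004871 = -0.274056;  D = -0.043626+0.270562i
d^4_{4,2}: single k=0 term ⇒ +0.030097;  D = -0.018952+0.023380i
Y_4^{m'}(θ=1.7623,φ=3.0707) and Σ D·Y over m':
  (-0.0000-0.0000i)·(+0.3946+0.1150i)  (-0.0000+0.0000i)·(+0.2203+0.0476i)  (+0.0003-0.0004i)·(-0.2382-0.0340i)  (-0.0057+0.0021i)·(-0.2422-0.0172i)  (+0.0524+0.0088i)·(+0.2072+0.0000i)  (-0.2372-0.1950i)·(+0.2422-0.0172i)  (+0.3215+0.8505i)·(-0.2382+0.0340i)  (-0.0436+0.2706i)·(-0.2203+0.0476i)  (-0.0190+0.0234i)·(+0.3946-0.1150i)
Y_4^2(R⁻¹ n̂) = -0.162193-0.283625i

Re=-0.1622 Im=-0.2836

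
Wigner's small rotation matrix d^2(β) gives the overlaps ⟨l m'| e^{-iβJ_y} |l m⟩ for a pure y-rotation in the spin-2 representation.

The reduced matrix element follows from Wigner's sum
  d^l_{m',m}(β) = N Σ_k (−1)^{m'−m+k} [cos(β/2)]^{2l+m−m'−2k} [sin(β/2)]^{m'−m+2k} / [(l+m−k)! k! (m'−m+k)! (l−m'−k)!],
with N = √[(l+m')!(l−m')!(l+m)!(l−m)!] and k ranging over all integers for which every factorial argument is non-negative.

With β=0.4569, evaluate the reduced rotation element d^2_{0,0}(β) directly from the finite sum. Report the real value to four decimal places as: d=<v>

d^2_{0,0}(β=0.4569) via Wigner's sum:
Half-angle: c=0.974019, s=0.226468. N=√(2·2·2·2)=4.000000
k∈{0,1,2} keeps every argument non-negative
  k=0: (−1)^0·4.0000/(4)·0.9740^4·0.2265^0 = +0.900055
  k=1: (−1)^1·4.0000/(1)·0.9740^2·0.2265^2 = -0.194629
  k=2: (−1)^2·4.0000/(4)·0.9740^0·0.2265^4 = +0.002630
d^2_{0,0}(0.4569) = +0.900055 -0.194629 +0.002630 = +0.708056

d=0.7081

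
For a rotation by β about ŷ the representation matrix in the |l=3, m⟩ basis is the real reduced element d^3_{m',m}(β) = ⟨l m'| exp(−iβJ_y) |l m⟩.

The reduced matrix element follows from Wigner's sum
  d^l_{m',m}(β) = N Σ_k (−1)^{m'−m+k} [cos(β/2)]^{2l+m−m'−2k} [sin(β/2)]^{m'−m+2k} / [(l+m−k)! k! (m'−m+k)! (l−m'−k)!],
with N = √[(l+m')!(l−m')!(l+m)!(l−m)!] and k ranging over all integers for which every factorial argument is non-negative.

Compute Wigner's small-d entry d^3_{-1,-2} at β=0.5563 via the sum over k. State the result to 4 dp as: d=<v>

d=-0.5974

d^3_{-1,-2}(β=0.5563) via Wigner's sum:
c=cos(0.5563/2)=0.961565, s=sin(0.5563/2)=0.274577; N=√[2·24·1·120]=75.894664
k: max(0,(-2)−(-1))=0 … min(3+(-2),3−(-1))=1
  k=0: (−1)^1·75.8947/(24)·0.9616^5·0.2746^1 = -0.713769
  k=1: (−1)^2·75.8947/(12)·0.9616^3·0.2746^3 = +0.116402
d^3_{-1,-2}(0.5563) = -0.713769 +0.116402 = -0.597368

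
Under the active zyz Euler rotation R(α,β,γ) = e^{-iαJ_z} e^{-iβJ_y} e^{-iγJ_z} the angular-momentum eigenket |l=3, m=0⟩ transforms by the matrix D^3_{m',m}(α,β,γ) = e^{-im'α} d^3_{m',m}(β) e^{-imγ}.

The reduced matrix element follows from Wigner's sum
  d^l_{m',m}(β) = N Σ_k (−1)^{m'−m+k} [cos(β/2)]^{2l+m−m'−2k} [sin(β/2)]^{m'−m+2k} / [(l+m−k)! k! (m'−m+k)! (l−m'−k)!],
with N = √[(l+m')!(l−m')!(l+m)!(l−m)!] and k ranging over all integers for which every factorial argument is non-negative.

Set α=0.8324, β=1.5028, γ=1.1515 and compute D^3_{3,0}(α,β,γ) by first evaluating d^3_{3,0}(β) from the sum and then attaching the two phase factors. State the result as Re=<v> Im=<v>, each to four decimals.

Re=0.4438 Im=0.3335

D^3_{3,0}(0.8324,1.5028,1.1515) = e^{-i·3·0.8324}·d^3_{3,0}(1.5028)·e^{-i·0·1.1515}. Compute d first:
c=cos(1.5028/2)=0.730734, s=sin(1.5028/2)=0.682662; N=√[720·1·6·6]=160.996894
Admissible k: 0..0 (factorial args all ≥0)
  k=0: (−1)^3·160.9969/(36)·0.7307^3·0.6827^3 = -0.555151
d^3_{3,0}(1.5028) = -0.555151
Attach z-rotation phases: D = e^{-i(3)(0.8324)}·(-0.555151)·e^{-i(0)(1.1515)} = +0.443823+0.333486i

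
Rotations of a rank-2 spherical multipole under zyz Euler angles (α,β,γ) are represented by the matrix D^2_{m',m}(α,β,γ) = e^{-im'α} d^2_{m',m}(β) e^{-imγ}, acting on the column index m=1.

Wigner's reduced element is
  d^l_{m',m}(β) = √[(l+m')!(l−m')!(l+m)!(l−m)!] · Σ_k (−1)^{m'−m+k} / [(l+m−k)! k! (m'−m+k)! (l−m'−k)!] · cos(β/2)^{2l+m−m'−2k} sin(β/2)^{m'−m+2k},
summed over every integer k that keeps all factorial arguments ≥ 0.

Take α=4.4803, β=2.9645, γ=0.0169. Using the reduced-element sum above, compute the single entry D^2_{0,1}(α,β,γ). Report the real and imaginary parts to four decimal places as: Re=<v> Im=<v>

Re=-0.2124 Im=0.0036

Split into d^2_{0,1}(β=2.9645) × two z-phases.
With c≡cos(β/2)=0.088431 and s≡sin(β/2)=0.996082, N=[2·2·6·1]^{1/2}=4.898979
k∈{1,2} keeps every argument non-negative
  k=1: (−1)^0·4.8990/(2)·0.0884^3·0.9961^1 = +0.001687
  k=2: (−1)^1·4.8990/(2)·0.0884^1·0.9961^3 = -0.214074
d^2_{0,1}(2.9645) = +0.001687 -0.214074 = -0.212387
Attach z-rotation phases: D = e^{-i(0)(4.4803)}·(-0.212387)·e^{-i(1)(0.0169)} = -0.212357+0.003589i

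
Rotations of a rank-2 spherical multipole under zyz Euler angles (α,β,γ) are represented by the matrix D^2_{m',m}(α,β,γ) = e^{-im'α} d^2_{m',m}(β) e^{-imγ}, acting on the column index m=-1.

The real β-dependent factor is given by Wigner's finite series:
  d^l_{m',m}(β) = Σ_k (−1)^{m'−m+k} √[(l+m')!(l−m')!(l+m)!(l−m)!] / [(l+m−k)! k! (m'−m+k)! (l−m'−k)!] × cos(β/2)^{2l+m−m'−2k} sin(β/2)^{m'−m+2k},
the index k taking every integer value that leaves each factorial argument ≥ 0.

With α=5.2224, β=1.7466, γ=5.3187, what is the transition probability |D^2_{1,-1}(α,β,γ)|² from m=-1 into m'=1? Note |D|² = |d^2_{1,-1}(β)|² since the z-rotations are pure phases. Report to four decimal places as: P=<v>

First d^2_{1,-1}(β=1.7466), then the phase factors e^{-i(1)α} and e^{-i(-1)γ}:
c=cos(1.7466/2)=0.642301, s=sin(1.7466/2)=0.766453; N=√[6·1·1·6]=6.000000
The bounds max(0,m−m')=0 and min(l+m,l−m')=1 give 2 terms
  k=0: (−1)^2·6.0000/(2)·0.6423^2·0.7665^2 = +0.727058
  k=1: (−1)^3·6.0000/(6)·0.6423^0·0.7665^4 = -0.345097
d^2_{1,-1}(1.7466) = +0.727058 -0.345097 = +0.381960
|D^2_{1,-1}|² = |d^2_{1,-1}(β)|² = (+0.381960)² = 0.145894 (the z-rotation phases have unit modulus)

P=0.1459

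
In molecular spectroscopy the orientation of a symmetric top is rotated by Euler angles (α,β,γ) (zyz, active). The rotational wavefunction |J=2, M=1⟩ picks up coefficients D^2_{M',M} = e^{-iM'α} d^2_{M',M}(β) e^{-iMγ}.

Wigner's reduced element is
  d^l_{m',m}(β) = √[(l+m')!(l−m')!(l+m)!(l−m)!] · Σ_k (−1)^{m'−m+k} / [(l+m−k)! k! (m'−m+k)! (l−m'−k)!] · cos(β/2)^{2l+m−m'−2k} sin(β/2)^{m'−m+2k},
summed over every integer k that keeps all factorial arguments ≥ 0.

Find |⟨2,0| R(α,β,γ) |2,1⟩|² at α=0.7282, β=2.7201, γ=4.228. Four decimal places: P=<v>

D^2_{0,1}(0.7282,2.7201,4.228) = e^{-i·0·0.7282}·d^2_{0,1}(2.7201)·e^{-i·1·4.228}. Compute d first:
With c≡cos(β/2)=0.209190 and s≡sin(β/2)=0.977875, N=[2·2·6·1]^{1/2}=4.898979
k∈{1,2} keeps every argument non-negative
  k=1: (−1)^0·4.8990/(2)·0.2092^3·0.9779^1 = +0.021927
  k=2: (−1)^1·4.8990/(2)·0.2092^1·0.9779^3 = -0.479144
d^2_{0,1}(2.7201) = +0.021927 -0.479144 = -0.457217
|D^2_{0,1}|² = |d^2_{0,1}(β)|² = (-0.457217)² = 0.209047 (the z-rotation phases have unit modulus)

P=0.2090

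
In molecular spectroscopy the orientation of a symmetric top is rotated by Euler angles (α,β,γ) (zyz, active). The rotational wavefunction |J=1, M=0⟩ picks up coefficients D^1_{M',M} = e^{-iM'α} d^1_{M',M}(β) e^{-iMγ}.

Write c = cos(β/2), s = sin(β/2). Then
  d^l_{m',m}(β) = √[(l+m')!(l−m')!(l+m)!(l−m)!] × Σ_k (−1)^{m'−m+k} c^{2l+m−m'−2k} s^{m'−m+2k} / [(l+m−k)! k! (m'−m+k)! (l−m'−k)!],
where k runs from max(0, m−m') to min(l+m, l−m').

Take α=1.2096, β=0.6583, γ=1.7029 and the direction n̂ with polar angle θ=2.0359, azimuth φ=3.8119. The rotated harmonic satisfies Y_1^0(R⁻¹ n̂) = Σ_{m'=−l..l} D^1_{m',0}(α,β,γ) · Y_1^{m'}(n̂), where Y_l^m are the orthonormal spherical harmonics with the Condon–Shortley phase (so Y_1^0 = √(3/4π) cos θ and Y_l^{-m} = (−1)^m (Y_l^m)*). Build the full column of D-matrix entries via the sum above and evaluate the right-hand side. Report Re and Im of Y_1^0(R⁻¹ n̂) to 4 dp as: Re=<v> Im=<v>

Re=-0.4026 Im=0.0000

Need the full column D^1_{m',0} for m'=−1..1 at α=1.2096, β=0.6583, γ=1.7029.
cos(β/2)=0.946317, sin(β/2)=0.323239
d^1_{-1,0}: single k=1 term ⇒ +0.432589;  D = +0.152874+0.404676i
d^1_{0,0}: k∈[0..1] ⇒ +0.895517 -0.104483 = +0.791033;  D = +0.791033+0.000000i
d^1_{1,0}: single k=0 term ⇒ -0.432589;  D = -0.152874+0.404676i
Y_1^{m'}(θ=2.0359,φ=3.8119) and Σ D·Y over m':
  (+0.1529+0.4047i)·(-0.2420+0.1918i)  (+0.7910+0.0000i)·(-0.2191+0.0000i)  (-0.1529+0.4047i)·(+0.2420+0.1918i)
Y_1^0(R⁻¹ n̂) = -0.402596+0.000000i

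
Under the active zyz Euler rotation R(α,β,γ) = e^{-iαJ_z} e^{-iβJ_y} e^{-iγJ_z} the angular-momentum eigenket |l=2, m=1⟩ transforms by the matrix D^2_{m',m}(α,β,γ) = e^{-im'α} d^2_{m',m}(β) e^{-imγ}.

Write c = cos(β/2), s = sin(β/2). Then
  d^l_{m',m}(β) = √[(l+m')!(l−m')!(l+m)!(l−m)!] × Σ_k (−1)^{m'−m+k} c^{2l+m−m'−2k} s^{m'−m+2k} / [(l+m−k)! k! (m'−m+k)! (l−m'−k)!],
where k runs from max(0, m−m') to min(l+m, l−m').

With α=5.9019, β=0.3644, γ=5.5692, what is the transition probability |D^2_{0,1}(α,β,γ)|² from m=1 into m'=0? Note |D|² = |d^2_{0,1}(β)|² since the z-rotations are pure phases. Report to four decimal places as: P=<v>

P=0.1663

Split into d^2_{0,1}(β=0.3644) × two z-phases.
Half-angle: c=0.983447, s=0.181194. N=√(2·2·6·1)=4.898979
k: max(0,(1)−(0))=1 … min(2+(1),2−(0))=2
  k=1: (−1)^0·4.8990/(2)·0.9834^3·0.1812^1 = +0.422155
  k=2: (−1)^1·4.8990/(2)·0.9834^1·0.1812^3 = -0.014330
d^2_{0,1}(0.3644) = +0.422155 -0.014330 = +0.407825
|D^2_{0,1}|² = |d^2_{0,1}(β)|² = (+0.407825)² = 0.166321 (the z-rotation phases have unit modulus)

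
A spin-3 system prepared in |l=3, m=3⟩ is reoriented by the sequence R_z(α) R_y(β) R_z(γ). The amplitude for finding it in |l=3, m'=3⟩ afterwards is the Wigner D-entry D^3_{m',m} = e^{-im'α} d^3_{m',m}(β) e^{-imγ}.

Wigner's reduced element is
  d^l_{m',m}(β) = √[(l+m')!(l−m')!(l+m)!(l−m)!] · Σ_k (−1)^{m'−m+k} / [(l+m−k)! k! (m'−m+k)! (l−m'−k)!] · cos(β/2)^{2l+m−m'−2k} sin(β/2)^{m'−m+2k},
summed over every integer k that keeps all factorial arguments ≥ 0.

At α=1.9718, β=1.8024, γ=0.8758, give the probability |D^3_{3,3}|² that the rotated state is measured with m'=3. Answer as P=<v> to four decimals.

P=0.0033

Split into d^3_{3,3}(β=1.8024) × two z-phases.
Half-angle: c=0.620670, s=0.784072. N=√(720·1·720·1)=720.000000
Admissible k: 0..0 (factorial args all ≥0)
  k=0: (−1)^0·720.0000/(720)·0.6207^6·0.7841^0 = +0.057169
d^3_{3,3}(1.8024) = +0.057169
|D^3_{3,3}|² = |d^3_{3,3}(β)|² = (+0.057169)² = 0.003268 (the z-rotation phases have unit modulus)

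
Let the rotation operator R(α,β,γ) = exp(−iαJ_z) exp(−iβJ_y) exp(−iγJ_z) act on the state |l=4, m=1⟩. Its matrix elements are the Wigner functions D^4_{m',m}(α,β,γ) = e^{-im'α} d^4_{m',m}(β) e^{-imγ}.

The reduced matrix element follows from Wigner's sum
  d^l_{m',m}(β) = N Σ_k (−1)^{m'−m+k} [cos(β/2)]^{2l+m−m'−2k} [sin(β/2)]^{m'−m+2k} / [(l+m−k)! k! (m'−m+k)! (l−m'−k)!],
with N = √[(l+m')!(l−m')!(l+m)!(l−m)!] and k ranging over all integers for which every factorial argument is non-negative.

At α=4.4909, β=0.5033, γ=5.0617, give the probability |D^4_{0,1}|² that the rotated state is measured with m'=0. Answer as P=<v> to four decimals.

P=0.3138

Split into d^4_{0,1}(β=0.5033) × two z-phases.
With c≡cos(β/2)=0.968503 and s≡sin(β/2)=0.249002, N=[24·24·120·6]^{1/2}=643.987578
The bounds max(0,m−m')=1 and min(l+m,l−m')=4 give 4 terms
  k=1: (−1)^0·643.9876/(144)·0.9685^7·0.2490^1 = +0.890071
  k=2: (−1)^1·643.9876/(24)·0.9685^5·0.2490^3 = -0.353005
  k=3: (−1)^2·643.9876/(24)·0.9685^3·0.2490^5 = +0.023334
  k=4: (−1)^3·643.9876/(144)·0.9685^1·0.2490^7 = -0.000257
d^4_{0,1}(0.5033) = +0.890071 -0.353005 +0.023334 -0.000257 = +0.560143
|D^4_{0,1}|² = |d^4_{0,1}(β)|² = (+0.560143)² = 0.313760 (the z-rotation phases have unit modulus)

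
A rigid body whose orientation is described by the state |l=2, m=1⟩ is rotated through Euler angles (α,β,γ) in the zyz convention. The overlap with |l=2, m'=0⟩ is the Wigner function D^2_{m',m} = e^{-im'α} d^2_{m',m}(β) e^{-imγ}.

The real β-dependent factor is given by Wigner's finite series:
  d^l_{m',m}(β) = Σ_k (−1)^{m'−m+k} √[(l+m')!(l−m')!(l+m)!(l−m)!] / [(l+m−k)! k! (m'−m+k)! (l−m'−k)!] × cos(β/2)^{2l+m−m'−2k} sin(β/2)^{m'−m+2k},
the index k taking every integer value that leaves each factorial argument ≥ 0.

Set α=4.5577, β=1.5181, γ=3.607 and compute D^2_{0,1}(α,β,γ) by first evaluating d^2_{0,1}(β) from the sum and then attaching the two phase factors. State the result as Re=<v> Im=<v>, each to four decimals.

Re=-0.0576 Im=0.0289

Split into d^2_{0,1}(β=1.5181) × two z-phases.
With c≡cos(β/2)=0.725490 and s≡sin(β/2)=0.688233, N=[2·2·6·1]^{1/2}=4.898979
Admissible k: 1..2 (factorial args all ≥0)
  k=1: (−1)^0·4.8990/(2)·0.7255^3·0.6882^1 = +0.643732
  k=2: (−1)^1·4.8990/(2)·0.7255^1·0.6882^3 = -0.579312
d^2_{0,1}(1.5181) = +0.643732 -0.579312 = +0.064420
Phases: e^{-i·(0)·4.5577}=+1.000000+0.000000i, e^{-i·(1)·3.607}=-0.893639+0.448787i ⇒ D=-0.057568+0.028911i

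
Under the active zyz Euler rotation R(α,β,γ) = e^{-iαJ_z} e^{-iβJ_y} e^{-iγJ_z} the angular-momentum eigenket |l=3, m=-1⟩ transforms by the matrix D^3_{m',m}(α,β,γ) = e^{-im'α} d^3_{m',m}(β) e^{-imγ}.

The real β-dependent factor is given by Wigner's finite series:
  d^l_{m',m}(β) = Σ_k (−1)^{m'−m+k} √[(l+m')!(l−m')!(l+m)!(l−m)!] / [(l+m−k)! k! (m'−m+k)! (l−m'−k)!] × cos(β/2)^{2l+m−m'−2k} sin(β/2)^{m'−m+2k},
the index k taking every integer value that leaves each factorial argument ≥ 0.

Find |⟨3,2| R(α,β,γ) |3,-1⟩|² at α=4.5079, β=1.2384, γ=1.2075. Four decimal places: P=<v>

P=0.2481

D^3_{2,-1}(4.5079,1.2384,1.2075) = e^{-i·2·4.5079}·d^3_{2,-1}(1.2384)·e^{-i·-1·1.2075}. Compute d first:
c=cos(1.2384/2)=0.814343, s=sin(1.2384/2)=0.580384; N=√[120·1·2·24]=75.894664
k: max(0,(-1)−(2))=0 … min(3+(-1),3−(2))=1
  k=0: (−1)^3·75.8947/(12)·0.8143^3·0.5804^3 = -0.667726
  k=1: (−1)^4·75.8947/(24)·0.8143^1·0.5804^5 = +0.169584
d^3_{2,-1}(1.2384) = -0.667726 +0.169584 = -0.498142
|D^3_{2,-1}|² = |d^3_{2,-1}(β)|² = (-0.498142)² = 0.248146 (the z-rotation phases have unit modulus)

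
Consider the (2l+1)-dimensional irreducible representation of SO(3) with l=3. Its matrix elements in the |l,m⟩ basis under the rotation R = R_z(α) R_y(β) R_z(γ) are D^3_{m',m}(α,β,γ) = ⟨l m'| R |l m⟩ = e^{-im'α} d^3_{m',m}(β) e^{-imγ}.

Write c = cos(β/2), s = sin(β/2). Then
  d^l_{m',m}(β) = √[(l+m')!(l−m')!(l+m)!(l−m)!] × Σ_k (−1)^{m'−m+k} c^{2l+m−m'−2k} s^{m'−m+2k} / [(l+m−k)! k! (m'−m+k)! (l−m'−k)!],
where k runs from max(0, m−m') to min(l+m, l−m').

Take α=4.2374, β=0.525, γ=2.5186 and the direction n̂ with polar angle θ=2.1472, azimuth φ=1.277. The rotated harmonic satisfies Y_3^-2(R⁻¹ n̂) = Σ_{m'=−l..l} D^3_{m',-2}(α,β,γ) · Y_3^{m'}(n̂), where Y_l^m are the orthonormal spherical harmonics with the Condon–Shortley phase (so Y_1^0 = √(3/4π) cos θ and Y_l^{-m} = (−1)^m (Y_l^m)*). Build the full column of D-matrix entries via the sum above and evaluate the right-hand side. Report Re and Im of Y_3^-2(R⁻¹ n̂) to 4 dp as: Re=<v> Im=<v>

Re=0.0647 Im=0.1851

Need the full column D^3_{m',-2} for m'=−3..3 at α=4.2374, β=0.525, γ=2.5186.
cos(β/2)=0.965744, sin(β/2)=0.259496
d^3_{-3,-2}: single k=1 term ⇒ +0.533970;  D = +0.242132-0.475915i
d^3_{-2,-2}: k∈[0..1] ⇒ +0.811284 -0.292873 = +0.518411;  D = +0.303391+0.420362i
d^3_{-1,-2}: k∈[0..1] ⇒ -0.689352 +0.099542 = -0.589810;  D = +0.583171-0.088244i
d^3_{0,-2}: k∈[0..1] ⇒ +0.320826 -0.023164 = +0.297662;  D = +0.094993-0.282098i
d^3_{1,-2}: k∈[0..1] ⇒ -0.099542 +0.003593 = -0.095949;  D = -0.066862-0.068816i
d^3_{2,-2}: k∈[0..1] ⇒ +0.021145 -0.000305 = +0.020840;  D = -0.019934+0.006079i
d^3_{3,-2}: single k=0 term ⇒ -0.002783;  D = -0.000496+0.002739i
Y_3^{m'}(θ=2.1472,φ=1.277) and Σ D·Y over m':
  (+0.2421-0.4759i)·(-0.1897+0.1564i)  (+0.3034+0.4204i)·(+0.3259+0.2171i)  (+0.5832-0.0882i)·(+0.0381-0.1258i)  (+0.0950-0.2821i)·(+0.3081+0.0000i)  (-0.0669-0.0688i)·(-0.0381-0.1258i)  (-0.0199+0.0061i)·(+0.3259-0.2171i)  (-0.0005+0.0027i)·(+0.1897+0.1564i)
Y_3^-2(R⁻¹ n̂) = +0.064674+0.185143i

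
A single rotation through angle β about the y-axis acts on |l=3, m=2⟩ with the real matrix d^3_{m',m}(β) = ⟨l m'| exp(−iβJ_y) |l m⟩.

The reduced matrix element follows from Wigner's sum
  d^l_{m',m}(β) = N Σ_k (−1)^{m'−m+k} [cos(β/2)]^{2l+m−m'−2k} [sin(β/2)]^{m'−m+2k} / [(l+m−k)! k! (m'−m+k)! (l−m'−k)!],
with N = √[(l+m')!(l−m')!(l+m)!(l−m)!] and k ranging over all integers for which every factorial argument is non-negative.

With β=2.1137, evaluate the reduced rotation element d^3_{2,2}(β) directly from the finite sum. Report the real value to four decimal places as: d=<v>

d^3_{2,2}(β=2.1137) via Wigner's sum:
With c≡cos(β/2)=0.491618 and s≡sin(β/2)=0.870811, N=[120·1·120·1]^{1/2}=120.000000
Admissible k: 0..1 (factorial args all ≥0)
  k=0: (−1)^0·120.0000/(120)·0.4916^6·0.8708^0 = +0.014118
  k=1: (−1)^1·120.0000/(24)·0.4916^4·0.8708^2 = -0.221476
d^3_{2,2}(2.1137) = +0.014118 -0.221476 = -0.207359

d=-0.2074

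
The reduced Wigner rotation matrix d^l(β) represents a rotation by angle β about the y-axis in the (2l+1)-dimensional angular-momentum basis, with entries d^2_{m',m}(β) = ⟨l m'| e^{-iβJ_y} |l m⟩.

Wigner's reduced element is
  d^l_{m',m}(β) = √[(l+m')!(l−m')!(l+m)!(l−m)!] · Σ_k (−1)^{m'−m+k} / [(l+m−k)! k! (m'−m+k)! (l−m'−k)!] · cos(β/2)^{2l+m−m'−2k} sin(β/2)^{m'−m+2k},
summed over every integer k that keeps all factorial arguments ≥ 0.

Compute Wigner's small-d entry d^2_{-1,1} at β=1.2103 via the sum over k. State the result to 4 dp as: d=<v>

d=0.5519

d^2_{-1,1}(β=1.2103) via Wigner's sum:
With c≡cos(β/2)=0.822417 and s≡sin(β/2)=0.568885, N=[1·6·6·1]^{1/2}=6.000000
The bounds max(0,m−m')=2 and min(l+m,l−m')=3 give 2 terms
  k=2: (−1)^0·6.0000/(2)·0.8224^2·0.5689^2 = +0.656682
  k=3: (−1)^1·6.0000/(6)·0.8224^0·0.5689^4 = -0.104737
d^2_{-1,1}(1.2103) = +0.656682 -0.104737 = +0.551945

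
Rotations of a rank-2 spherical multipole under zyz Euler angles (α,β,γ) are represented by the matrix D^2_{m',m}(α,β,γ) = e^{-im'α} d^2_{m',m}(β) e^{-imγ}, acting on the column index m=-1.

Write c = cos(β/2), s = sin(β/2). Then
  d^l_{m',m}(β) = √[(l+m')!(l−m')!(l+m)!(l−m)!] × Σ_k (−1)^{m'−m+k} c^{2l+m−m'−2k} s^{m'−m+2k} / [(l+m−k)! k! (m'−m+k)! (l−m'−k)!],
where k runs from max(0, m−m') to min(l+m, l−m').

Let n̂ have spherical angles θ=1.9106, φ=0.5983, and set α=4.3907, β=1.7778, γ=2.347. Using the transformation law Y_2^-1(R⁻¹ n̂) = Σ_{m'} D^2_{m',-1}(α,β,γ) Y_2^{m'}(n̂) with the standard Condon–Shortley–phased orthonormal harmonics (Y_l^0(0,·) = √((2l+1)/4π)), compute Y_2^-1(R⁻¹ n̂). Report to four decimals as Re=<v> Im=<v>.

Need the full column D^2_{m',-1} for m'=−2..2 at α=4.3907, β=1.7778, γ=2.347.
cos(β/2)=0.630266, sin(β/2)=0.776379
d^2_{-2,-1}: single k=1 term ⇒ +0.388755;  D = +0.051485-0.385331i
d^2_{-1,-1}: k∈[0..1] ⇒ +0.157796 -0.718319 = -0.560522;  D = -0.503615-0.246084i
d^2_{0,-1}: k∈[0..1] ⇒ -0.476126 +0.722472 = +0.246346;  D = -0.172584+0.175787i
d^2_{1,-1}: k∈[0..1] ⇒ +0.718319 -0.363325 = +0.354994;  D = -0.161690-0.316033i
d^2_{2,-1}: single k=0 term ⇒ -0.589896;  D = -0.583164+0.088861i
Y_2^{m'}(θ=1.9106,φ=0.5983) and Σ D·Y over m':
  (+0.0515-0.3853i)·(+0.1255-0.3196i)  (-0.5036-0.2461i)·(-0.2006+0.1367i)  (-0.1726+0.1758i)·(-0.2103+0.0000i)  (-0.1617-0.3160i)·(+0.2006+0.1367i)  (-0.5832+0.0889i)·(+0.1255+0.3196i)
Y_2^-1(R⁻¹ n̂) = -0.036540-0.382013i

Re=-0.0365 Im=-0.3820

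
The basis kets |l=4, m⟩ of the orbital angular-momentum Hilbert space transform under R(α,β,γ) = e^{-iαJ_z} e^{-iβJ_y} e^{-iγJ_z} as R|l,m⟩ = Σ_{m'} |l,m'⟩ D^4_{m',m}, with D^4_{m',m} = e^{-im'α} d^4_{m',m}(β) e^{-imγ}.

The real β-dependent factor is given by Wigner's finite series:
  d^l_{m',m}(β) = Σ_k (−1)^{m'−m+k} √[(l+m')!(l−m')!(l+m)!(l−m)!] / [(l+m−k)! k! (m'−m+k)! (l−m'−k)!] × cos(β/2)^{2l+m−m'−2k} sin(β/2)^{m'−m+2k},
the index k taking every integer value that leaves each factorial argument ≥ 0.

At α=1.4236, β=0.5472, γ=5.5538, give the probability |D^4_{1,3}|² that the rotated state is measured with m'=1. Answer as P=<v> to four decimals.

First d^4_{1,3}(β=0.5472), then the phase factors e^{-i(1)α} and e^{-i(3)γ}:
With c≡cos(β/2)=0.962804 and s≡sin(β/2)=0.270199, N=[120·6·5040·1]^{1/2}=1904.940944
k∈{2,3} keeps every argument non-negative
  k=2: (−1)^0·1904.9409/(240)·0.9628^6·0.2702^2 = +0.461601
  k=3: (−1)^1·1904.9409/(144)·0.9628^4·0.2702^4 = -0.060591
d^4_{1,3}(0.5472) = +0.461601 -0.060591 = +0.401010
|D^4_{1,3}|² = |d^4_{1,3}(β)|² = (+0.401010)² = 0.160809 (the z-rotation phases have unit modulus)

P=0.1608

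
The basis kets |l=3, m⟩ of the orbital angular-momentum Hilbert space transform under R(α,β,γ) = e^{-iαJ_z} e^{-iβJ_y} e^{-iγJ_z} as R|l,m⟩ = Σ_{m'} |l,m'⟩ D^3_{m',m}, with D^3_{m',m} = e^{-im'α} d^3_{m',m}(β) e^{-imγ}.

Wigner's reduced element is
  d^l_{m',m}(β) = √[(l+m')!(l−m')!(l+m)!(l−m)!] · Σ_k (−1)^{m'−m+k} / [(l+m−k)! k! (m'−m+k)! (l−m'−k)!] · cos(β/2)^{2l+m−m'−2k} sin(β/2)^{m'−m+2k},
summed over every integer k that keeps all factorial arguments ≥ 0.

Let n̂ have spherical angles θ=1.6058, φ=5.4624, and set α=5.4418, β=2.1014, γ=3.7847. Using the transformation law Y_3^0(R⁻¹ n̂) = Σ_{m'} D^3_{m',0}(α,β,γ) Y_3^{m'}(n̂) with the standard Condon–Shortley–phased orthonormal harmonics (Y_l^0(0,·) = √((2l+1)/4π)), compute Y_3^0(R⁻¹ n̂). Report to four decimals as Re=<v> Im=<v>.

Need the full column D^3_{m',0} for m'=−3..3 at α=5.4418, β=2.1014, γ=3.7847.
cos(β/2)=0.496964, sin(β/2)=0.867771
d^3_{-3,0}: single k=3 term ⇒ +0.358678;  D = -0.292454-0.207656i
d^3_{-2,0}: k∈[2..3] ⇒ +0.251576 -0.767063 = -0.515487;  D = +0.057601+0.512259i
d^3_{-1,0}: k∈[1..3] ⇒ +0.091121 -0.833493 +0.847114 = +0.104742;  D = +0.069803-0.078092i
d^3_{0,0}: k∈[0..3] ⇒ +0.015064 -0.413382 +1.260414 -0.427004 = +0.435092;  D = +0.435092+0.000000i
d^3_{1,0}: k∈[0..2] ⇒ -0.091121 +0.833493 -0.847114 = -0.104742;  D = -0.069803-0.078092i
d^3_{2,0}: k∈[0..1] ⇒ +0.251576 -0.767063 = -0.515487;  D = +0.057601-0.512259i
d^3_{3,0}: single k=0 term ⇒ -0.358678;  D = +0.292454-0.207656i
Y_3^{m'}(θ=1.6058,φ=5.4624) and Σ D·Y over m':
  (-0.2925-0.2077i)·(-0.3240+0.2616i)  (+0.0576+0.5123i)·(+0.0025-0.0356i)  (+0.0698-0.0781i)·(-0.2188-0.2349i)  (+0.4351+0.0000i)·(+0.0391+0.0000i)  (-0.0698-0.0781i)·(+0.2188-0.2349i)  (+0.0576-0.5123i)·(+0.0025+0.0356i)  (+0.2925-0.2077i)·(+0.3240+0.2616i)
Y_3^0(R⁻¹ n̂) = +0.284756+0.000000i

Re=0.2848 Im=0.0000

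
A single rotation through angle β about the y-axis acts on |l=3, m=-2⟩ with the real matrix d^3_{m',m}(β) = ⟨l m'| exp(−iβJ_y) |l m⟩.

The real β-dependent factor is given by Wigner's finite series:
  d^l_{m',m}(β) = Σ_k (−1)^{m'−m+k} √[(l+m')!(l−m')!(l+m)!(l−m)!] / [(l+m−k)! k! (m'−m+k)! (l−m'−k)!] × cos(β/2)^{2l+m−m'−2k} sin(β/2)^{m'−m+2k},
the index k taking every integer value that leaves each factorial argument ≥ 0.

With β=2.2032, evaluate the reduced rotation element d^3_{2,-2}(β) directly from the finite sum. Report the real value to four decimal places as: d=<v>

d=0.1435

d^3_{2,-2}(β=2.2032) via Wigner's sum:
c=cos(2.2032/2)=0.452170, s=sin(2.2032/2)=0.891932; N=√[120·1·1·120]=120.000000
Admissible k: 0..1 (factorial args all ≥0)
  k=0: (−1)^4·120.0000/(24)·0.4522^2·0.8919^4 = +0.646993
  k=1: (−1)^5·120.0000/(120)·0.4522^0·0.8919^6 = -0.503489
d^3_{2,-2}(2.2032) = +0.646993 -0.503489 = +0.143504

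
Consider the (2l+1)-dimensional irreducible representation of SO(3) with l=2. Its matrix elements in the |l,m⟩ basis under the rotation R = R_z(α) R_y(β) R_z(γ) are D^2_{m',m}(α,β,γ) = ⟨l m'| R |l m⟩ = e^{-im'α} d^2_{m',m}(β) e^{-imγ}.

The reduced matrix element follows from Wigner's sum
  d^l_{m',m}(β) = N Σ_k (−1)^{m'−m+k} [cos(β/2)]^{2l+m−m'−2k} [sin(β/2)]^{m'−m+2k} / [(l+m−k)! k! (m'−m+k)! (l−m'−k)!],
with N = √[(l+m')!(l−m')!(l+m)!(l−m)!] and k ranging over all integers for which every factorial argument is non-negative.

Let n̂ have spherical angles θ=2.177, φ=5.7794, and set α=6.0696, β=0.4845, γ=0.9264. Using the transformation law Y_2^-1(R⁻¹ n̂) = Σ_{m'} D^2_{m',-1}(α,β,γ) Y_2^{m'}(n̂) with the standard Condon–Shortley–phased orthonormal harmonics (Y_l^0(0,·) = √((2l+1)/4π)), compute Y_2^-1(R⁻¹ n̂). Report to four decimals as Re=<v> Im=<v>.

Need the full column D^2_{m',-1} for m'=−2..2 at α=6.0696, β=0.4845, γ=0.9264.
cos(β/2)=0.970801, sin(β/2)=0.239888
d^2_{-2,-1}: single k=1 term ⇒ +0.438963;  D = +0.385388+0.210153i
d^2_{-1,-1}: k∈[0..1] ⇒ +0.888219 -0.162703 = +0.725516;  D = +0.548870+0.474463i
d^2_{0,-1}: k∈[0..1] ⇒ -0.537618 +0.032827 = -0.504791;  D = -0.303236-0.403561i
d^2_{1,-1}: k∈[0..1] ⇒ +0.162703 -0.003312 = +0.159392;  D = +0.066563+0.144828i
d^2_{2,-1}: single k=0 term ⇒ -0.026803;  D = -0.005777-0.026173i
Y_2^{m'}(θ=2.177,φ=5.7794) and Σ D·Y over m':
  (+0.3854+0.2102i)·(+0.1393+0.2206i)  (+0.5489+0.4745i)·(-0.3168-0.1746i)  (-0.3032-0.4036i)·(-0.0082+0.0000i)  (+0.0666+0.1448i)·(+0.3168-0.1746i)  (-0.0058-0.0262i)·(+0.1393-0.2206i)
Y_2^-1(R⁻¹ n̂) = -0.041401-0.096654i

Re=-0.0414 Im=-0.0967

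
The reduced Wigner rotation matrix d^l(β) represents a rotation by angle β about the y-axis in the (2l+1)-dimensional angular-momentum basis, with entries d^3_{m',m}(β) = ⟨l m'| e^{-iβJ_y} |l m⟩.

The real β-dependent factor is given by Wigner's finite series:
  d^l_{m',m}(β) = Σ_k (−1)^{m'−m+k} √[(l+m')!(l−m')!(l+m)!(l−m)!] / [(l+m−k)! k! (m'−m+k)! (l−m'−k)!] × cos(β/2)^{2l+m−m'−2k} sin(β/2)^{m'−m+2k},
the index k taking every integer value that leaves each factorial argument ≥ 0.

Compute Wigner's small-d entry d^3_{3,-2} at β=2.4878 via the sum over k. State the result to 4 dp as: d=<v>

d=-0.5992

d^3_{3,-2}(β=2.4878) via Wigner's sum:
c=cos(2.4878/2)=0.321105, s=sin(2.4878/2)=0.947044; N=√[720·1·1·120]=293.938769
k: max(0,(-2)−(3))=0 … min(3+(-2),3−(3))=0
  k=0: (−1)^5·293.9388/(120)·0.3211^1·0.9470^5 = -0.599201
d^3_{3,-2}(2.4878) = -0.599201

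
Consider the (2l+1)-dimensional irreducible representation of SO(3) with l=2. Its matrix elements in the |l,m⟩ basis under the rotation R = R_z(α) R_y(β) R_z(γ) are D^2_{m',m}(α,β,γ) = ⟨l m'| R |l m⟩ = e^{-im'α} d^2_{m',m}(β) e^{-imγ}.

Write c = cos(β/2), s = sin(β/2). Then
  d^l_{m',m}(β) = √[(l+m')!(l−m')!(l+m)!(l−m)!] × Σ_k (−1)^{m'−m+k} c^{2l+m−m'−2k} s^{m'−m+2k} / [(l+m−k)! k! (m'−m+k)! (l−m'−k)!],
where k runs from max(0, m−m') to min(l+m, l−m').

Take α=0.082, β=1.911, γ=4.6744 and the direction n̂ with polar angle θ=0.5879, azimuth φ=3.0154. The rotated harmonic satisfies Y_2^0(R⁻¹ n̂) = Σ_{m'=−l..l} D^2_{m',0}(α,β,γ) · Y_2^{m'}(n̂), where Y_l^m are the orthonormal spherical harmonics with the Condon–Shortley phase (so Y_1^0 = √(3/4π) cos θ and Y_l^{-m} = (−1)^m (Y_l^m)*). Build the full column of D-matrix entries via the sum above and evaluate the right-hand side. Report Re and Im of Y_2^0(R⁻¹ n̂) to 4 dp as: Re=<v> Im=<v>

Need the full column D^2_{m',0} for m'=−2..2 at α=0.082, β=1.911, γ=4.6744.
cos(β/2)=0.577201, sin(β/2)=0.816602
d^2_{-2,0}: single k=2 term ⇒ +0.544190;  D = +0.536888+0.088848i
d^2_{-1,0}: k∈[1..2] ⇒ +0.384651 -0.769900 = -0.385249;  D = -0.383955-0.031555i
d^2_{0,0}: k∈[0..2] ⇒ +0.110996 -0.888658 +0.444675 = -0.332987;  D = -0.332987+0.000000i
d^2_{1,0}: k∈[0..1] ⇒ -0.384651 +0.769900 = +0.385249;  D = +0.383955-0.031555i
d^2_{2,0}: single k=0 term ⇒ +0.544190;  D = +0.536888-0.088848i
Y_2^{m'}(θ=0.5879,φ=3.0154) and Σ D·Y over m':
  (+0.5369+0.0888i)·(+0.1151+0.0297i)  (-0.3840-0.0316i)·(-0.3537-0.0449i)  (-0.3330+0.0000i)·(+0.3397+0.0000i)  (+0.3840-0.0316i)·(+0.3537-0.0449i)  (+0.5369-0.0888i)·(+0.1151-0.0297i)
Y_2^0(R⁻¹ n̂) = +0.273913+0.000000i

Re=0.2739 Im=0.0000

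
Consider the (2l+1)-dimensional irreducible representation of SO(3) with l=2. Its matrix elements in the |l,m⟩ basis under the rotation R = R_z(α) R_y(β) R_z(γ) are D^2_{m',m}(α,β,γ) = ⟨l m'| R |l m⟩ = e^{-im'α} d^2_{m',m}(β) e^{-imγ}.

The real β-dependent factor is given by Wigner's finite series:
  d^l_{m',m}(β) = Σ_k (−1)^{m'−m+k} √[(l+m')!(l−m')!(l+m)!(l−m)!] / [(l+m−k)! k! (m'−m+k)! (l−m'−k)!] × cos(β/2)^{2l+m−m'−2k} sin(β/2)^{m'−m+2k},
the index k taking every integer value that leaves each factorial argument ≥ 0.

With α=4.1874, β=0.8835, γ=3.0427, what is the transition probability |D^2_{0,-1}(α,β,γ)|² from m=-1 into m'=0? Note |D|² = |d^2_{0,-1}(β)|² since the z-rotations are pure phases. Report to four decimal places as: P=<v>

P=0.3607

First d^2_{0,-1}(β=0.8835), then the phase factors e^{-i(0)α} and e^{-i(-1)γ}:
c=cos(0.8835/2)=0.904005, s=sin(0.8835/2)=0.427522; N=√[2·2·1·6]=4.898979
The bounds max(0,m−m')=0 and min(l+m,l−m')=1 give 2 terms
  k=0: (−1)^1·4.8990/(2)·0.9040^3·0.4275^1 = -0.773654
  k=1: (−1)^2·4.8990/(2)·0.9040^1·0.4275^3 = +0.173030
d^2_{0,-1}(0.8835) = -0.773654 +0.173030 = -0.600623
|D^2_{0,-1}|² = |d^2_{0,-1}(β)|² = (-0.600623)² = 0.360748 (the z-rotation phases have unit modulus)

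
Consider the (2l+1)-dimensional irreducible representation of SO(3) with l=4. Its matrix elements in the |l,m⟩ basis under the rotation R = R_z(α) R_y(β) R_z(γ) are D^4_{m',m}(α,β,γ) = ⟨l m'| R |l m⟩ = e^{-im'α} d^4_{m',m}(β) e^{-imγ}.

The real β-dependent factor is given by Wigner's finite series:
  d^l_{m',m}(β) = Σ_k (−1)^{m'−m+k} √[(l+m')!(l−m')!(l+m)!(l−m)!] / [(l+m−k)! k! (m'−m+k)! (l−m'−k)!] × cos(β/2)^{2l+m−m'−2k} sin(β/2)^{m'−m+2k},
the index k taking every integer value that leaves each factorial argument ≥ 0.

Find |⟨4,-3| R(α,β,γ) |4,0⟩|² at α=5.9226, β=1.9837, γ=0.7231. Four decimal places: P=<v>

First d^4_{-3,0}(β=1.9837), then the phase factors e^{-i(-3)α} and e^{-i(0)γ}:
Half-angle: c=0.547142, s=0.837040. N=√(1·5040·24·24)=1703.830978
k∈{3,4} keeps every argument non-negative
  k=3: (−1)^0·1703.8310/(144)·0.5471^5·0.8370^3 = +0.340254
  k=4: (−1)^1·1703.8310/(144)·0.5471^3·0.8370^5 = -0.796333
d^4_{-3,0}(1.9837) = +0.340254 -0.796333 = -0.456079
|D^4_{-3,0}|² = |d^4_{-3,0}(β)|² = (-0.456079)² = 0.208008 (the z-rotation phases have unit modulus)

P=0.2080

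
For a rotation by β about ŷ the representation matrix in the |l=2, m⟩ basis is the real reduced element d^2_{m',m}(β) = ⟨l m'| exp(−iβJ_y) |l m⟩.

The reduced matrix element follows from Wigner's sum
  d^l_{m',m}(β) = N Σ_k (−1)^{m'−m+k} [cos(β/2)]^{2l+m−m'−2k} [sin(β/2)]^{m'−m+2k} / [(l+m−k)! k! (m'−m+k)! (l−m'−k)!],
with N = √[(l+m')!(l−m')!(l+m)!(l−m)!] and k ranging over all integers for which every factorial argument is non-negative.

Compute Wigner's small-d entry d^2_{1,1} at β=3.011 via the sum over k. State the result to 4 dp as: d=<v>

d=-0.0127

d^2_{1,1}(β=3.011) via Wigner's sum:
c=cos(3.011/2)=0.065250, s=sin(3.011/2)=0.997869; N=√[6·1·6·1]=6.000000
k∈{0,1} keeps every argument non-negative
  k=0: (−1)^0·6.0000/(6)·0.0652^4·0.9979^0 = +0.000018
  k=1: (−1)^1·6.0000/(2)·0.0652^2·0.9979^2 = -0.012718
d^2_{1,1}(3.011) = +0.000018 -0.012718 = -0.012700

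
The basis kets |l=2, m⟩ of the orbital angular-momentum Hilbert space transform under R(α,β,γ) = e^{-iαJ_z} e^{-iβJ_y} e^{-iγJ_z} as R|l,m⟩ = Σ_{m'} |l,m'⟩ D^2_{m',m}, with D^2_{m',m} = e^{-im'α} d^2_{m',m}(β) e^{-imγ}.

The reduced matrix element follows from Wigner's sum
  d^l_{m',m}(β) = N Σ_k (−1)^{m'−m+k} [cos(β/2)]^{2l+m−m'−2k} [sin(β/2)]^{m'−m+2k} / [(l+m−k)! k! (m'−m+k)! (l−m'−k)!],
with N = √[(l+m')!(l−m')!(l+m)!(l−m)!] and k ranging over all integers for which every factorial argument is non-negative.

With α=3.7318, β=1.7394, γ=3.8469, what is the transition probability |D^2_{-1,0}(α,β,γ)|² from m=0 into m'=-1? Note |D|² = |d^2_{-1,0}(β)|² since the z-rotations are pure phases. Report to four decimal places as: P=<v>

Split into d^2_{-1,0}(β=1.7394) × two z-phases.
With c≡cos(β/2)=0.645056 and s≡sin(β/2)=0.764135, N=[1·6·2·2]^{1/2}=4.898979
Admissible k: 1..2 (factorial args all ≥0)
  k=1: (−1)^0·4.8990/(2)·0.6451^3·0.7641^1 = +0.502386
  k=2: (−1)^1·4.8990/(2)·0.6451^1·0.7641^3 = -0.704992
d^2_{-1,0}(1.7394) = +0.502386 -0.704992 = -0.202605
|D^2_{-1,0}|² = |d^2_{-1,0}(β)|² = (-0.202605)² = 0.041049 (the z-rotation phases have unit modulus)

P=0.0410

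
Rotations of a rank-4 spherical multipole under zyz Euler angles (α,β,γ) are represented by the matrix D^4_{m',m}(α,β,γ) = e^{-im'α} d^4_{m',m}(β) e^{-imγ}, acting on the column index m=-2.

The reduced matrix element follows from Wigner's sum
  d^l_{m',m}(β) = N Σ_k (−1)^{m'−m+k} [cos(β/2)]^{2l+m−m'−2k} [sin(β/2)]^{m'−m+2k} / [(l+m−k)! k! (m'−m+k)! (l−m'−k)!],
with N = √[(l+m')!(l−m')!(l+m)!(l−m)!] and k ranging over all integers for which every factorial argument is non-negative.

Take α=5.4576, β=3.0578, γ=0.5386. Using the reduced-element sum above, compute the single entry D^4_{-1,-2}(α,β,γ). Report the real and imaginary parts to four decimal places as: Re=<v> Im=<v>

Re=-0.0010 Im=-0.0003

First d^4_{-1,-2}(β=3.0578), then the phase factors e^{-i(-1)α} and e^{-i(-2)γ}:
With c≡cos(β/2)=0.041884 and s≡sin(β/2)=0.999122, N=[6·120·2·720]^{1/2}=1018.233765
k∈{0,1,2} keeps every argument non-negative
  k=0: (−1)^1·1018.2338/(240)·0.0419^7·0.9991^1 = -0.000000
  k=1: (−1)^2·1018.2338/(48)·0.0419^5·0.9991^3 = +0.000003
  k=2: (−1)^3·1018.2338/(72)·0.0419^3·0.9991^5 = -0.001035
d^4_{-1,-2}(3.0578) = -0.000000 +0.000003 -0.001035 = -0.001032
D = (+0.678127-0.734945i)·(-0.001032)·(+0.473796+0.880635i) = -0.000999-0.000257i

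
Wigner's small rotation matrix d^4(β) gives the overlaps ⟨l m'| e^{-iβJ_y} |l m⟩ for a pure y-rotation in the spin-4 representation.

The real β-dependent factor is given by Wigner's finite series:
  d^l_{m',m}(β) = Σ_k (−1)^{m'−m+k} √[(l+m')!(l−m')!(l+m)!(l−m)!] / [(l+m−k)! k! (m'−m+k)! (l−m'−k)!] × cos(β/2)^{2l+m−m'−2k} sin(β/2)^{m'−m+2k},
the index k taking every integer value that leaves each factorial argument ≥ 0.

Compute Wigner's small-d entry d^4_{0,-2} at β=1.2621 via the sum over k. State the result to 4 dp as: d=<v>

d=-0.1270

d^4_{0,-2}(β=1.2621) via Wigner's sum:
Half-angle: c=0.807408, s=0.589993. N=√(24·24·2·720)=910.735966
k: max(0,(-2)−(0))=0 … min(4+(-2),4−(0))=2
  k=0: (−1)^2·910.7360/(96)·0.8074^6·0.5900^2 = +0.914902
  k=1: (−1)^3·910.7360/(36)·0.8074^4·0.5900^4 = -1.302717
  k=2: (−1)^4·910.7360/(96)·0.8074^2·0.5900^6 = +0.260849
d^4_{0,-2}(1.2621) = +0.914902 -1.302717 +0.260849 = -0.126967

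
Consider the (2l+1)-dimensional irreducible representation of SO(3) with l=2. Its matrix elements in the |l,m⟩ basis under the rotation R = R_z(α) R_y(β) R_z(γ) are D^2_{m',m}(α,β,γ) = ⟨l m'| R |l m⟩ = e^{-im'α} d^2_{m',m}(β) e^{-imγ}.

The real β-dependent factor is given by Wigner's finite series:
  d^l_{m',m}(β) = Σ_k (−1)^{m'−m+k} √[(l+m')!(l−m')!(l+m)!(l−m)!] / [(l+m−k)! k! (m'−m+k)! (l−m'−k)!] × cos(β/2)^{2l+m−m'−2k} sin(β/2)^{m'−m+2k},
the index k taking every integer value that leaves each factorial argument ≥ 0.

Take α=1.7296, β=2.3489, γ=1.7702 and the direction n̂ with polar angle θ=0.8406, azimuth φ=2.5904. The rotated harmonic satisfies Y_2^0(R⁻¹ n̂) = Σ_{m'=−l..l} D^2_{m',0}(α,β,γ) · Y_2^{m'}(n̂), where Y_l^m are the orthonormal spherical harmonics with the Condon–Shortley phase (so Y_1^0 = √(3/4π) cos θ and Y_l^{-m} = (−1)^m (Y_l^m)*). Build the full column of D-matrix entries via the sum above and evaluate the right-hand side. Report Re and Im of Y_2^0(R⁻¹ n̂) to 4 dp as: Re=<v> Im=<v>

Need the full column D^2_{m',0} for m'=−2..2 at α=1.7296, β=2.3489, γ=1.7702.
cos(β/2)=0.386050, sin(β/2)=0.922478
d^2_{-2,0}: single k=2 term ⇒ +0.310653;  D = -0.295116-0.097015i
d^2_{-1,0}: k∈[1..2] ⇒ +0.130006 -0.742313 = -0.612307;  D = +0.096828-0.604603i
d^2_{0,0}: k∈[0..2] ⇒ +0.022211 -0.507294 +0.724141 = +0.239059;  D = +0.239059+0.000000i
d^2_{1,0}: k∈[0..1] ⇒ -0.130006 +0.742313 = +0.612307;  D = -0.096828-0.604603i
d^2_{2,0}: single k=0 term ⇒ +0.310653;  D = -0.295116+0.097015i
Y_2^{m'}(θ=0.8406,φ=2.5904) and Σ D·Y over m':
  (-0.2951-0.0970i)·(+0.0968+0.1913i)  (+0.0968-0.6046i)·(-0.3271-0.2011i)  (+0.2391+0.0000i)·(+0.1056+0.0000i)  (-0.0968-0.6046i)·(+0.3271-0.2011i)  (-0.2951+0.0970i)·(+0.0968-0.1913i)
Y_2^0(R⁻¹ n̂) = -0.301239+0.000000i

Re=-0.3012 Im=0.0000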